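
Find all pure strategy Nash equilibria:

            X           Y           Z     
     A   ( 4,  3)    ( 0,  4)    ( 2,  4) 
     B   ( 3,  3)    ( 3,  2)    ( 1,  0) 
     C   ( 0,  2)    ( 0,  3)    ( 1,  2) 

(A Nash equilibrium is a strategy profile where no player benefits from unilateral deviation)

Nash equilibrium: (A, Z)

Work:
Best responses:
  P1 vs X: payoffs [4, 3, 0] → best response A (payoff 4)
  P1 vs Y: payoffs [0, 3, 0] → best response B (payoff 3)
  P1 vs Z: payoffs [2, 1, 1] → best response A (payoff 2)
  P2 vs A: payoffs [3, 4, 4] → best response Y/Z (payoff 4)
  P2 vs B: payoffs [3, 2, 0] → best response X (payoff 3)
  P2 vs C: payoffs [2, 3, 2] → best response Y (payoff 3)
Mutual best responses: (A,Z) → Nash equilibria.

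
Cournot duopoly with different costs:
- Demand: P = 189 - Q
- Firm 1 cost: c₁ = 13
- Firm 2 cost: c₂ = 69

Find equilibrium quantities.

q₁* = 77.33, q₂* = 21.33

Work:
Reaction: q₁ = (189 - 13 - q₂)/2
Reaction: q₂ = (189 - 69 - q₁)/2
Solve simultaneously:
q₁* = (189 - 2×13 + 69)/3 = 77.33
q₂* = (189 - 2×69 + 13)/3 = 21.33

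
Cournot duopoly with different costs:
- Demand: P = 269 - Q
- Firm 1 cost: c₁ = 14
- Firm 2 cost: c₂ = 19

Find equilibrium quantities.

q₁* = 86.67, q₂* = 81.67

Work:
Reaction: q₁ = (269 - 14 - q₂)/2
Reaction: q₂ = (269 - 19 - q₁)/2
Solve simultaneously:
q₁* = (269 - 2×14 + 19)/3 = 86.67
q₂* = (269 - 2×19 + 14)/3 = 81.67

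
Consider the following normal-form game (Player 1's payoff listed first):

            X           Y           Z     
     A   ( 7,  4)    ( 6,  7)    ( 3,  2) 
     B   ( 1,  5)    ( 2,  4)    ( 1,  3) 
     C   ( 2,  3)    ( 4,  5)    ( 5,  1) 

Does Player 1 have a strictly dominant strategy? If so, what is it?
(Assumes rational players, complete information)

No strictly dominant strategy exists for Player 1

Work:
A strategy strictly dominates another if it gives a strictly higher payoff against every opponent action. Compare each pair of P1's strategies column-by-column:
  A vs B: [7 vs 1, 6 vs 2, 3 vs 1] → A strictly dominates B
  A vs C: [7 vs 2, 6 vs 4, 3 vs 5] → A does not strictly dominate C (column Z: 3 ≤ 5)
  B vs A: [1 vs 7, 2 vs 6, 1 vs 3] → B does not strictly dominate A (column X: 1 ≤ 7)
  B vs C: [1 vs 2, 2 vs 4, 1 vs 5] → B does not strictly dominate C (column X: 1 ≤ 2)
  C vs A: [2 vs 7, 4 vs 6, 5 vs 3] → C does not strictly dominate A (column X: 2 ≤ 7)
  C vs B: [2 vs 1, 4 vs 2, 5 vs 1] → C strictly dominates B
No single strategy strictly dominates all others → no strictly dominant strategy.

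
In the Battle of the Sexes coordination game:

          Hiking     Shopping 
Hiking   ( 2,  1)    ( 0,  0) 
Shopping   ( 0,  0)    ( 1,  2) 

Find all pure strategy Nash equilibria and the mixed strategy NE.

Pure NE: (Hiking, Hiking) and (Shopping, Shopping); Mixed NE: p = 0.6667, q = 0.3333

Work:
Check pure NE:
(Hiking, Hiking): (2, 1) - no unilateral deviation beneficial
(Shopping, Shopping): (1, 2) - no unilateral deviation beneficial
Mixed NE: P1 plays Hiking with p = 0.6667, P2 plays Hiking with q = 0.3333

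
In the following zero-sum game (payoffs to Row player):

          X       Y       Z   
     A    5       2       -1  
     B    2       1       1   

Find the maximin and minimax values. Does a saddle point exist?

Maximin = 1, Minimax = 1, Saddle: True

Work:
Row minimums: [-1, 1] → maximin = 1
Column maximums: [5, 2, 1] → minimax = 1
Saddle point exists! Game value = 1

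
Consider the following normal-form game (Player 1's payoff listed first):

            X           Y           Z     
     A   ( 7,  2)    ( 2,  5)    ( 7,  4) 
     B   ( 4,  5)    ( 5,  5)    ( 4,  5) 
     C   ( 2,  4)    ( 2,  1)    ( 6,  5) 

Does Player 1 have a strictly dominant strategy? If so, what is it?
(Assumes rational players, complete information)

No strictly dominant strategy exists for Player 1

Work:
A strategy strictly dominates another if it gives a strictly higher payoff against every opponent action. Compare each pair of P1's strategies column-by-column:
  A vs B: [7 vs 4, 2 vs 5, 7 vs 4] → A does not strictly dominate B (column Y: 2 ≤ 5)
  A vs C: [7 vs 2, 2 vs 2, 7 vs 6] → A does not strictly dominate C (column Y: 2 ≤ 2)
  B vs A: [4 vs 7, 5 vs 2, 4 vs 7] → B does not strictly dominate A (column X: 4 ≤ 7)
  B vs C: [4 vs 2, 5 vs 2, 4 vs 6] → B does not strictly dominate C (column Z: 4 ≤ 6)
  C vs A: [2 vs 7, 2 vs 2, 6 vs 7] → C does not strictly dominate A (column X: 2 ≤ 7)
  C vs B: [2 vs 4, 2 vs 5, 6 vs 4] → C does not strictly dominate B (column X: 2 ≤ 4)
No single strategy strictly dominates all others → no strictly dominant strategy.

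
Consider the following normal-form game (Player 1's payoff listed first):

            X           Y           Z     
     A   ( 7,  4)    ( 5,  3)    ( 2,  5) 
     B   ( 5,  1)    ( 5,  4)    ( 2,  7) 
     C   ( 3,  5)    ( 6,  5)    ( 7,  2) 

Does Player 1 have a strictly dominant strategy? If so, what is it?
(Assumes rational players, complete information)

No strictly dominant strategy exists for Player 1

Work:
A strategy strictly dominates another if it gives a strictly higher payoff against every opponent action. Compare each pair of P1's strategies column-by-column:
  A vs B: [7 vs 5, 5 vs 5, 2 vs 2] → A does not strictly dominate B (column Y: 5 ≤ 5)
  A vs C: [7 vs 3, 5 vs 6, 2 vs 7] → A does not strictly dominate C (column Y: 5 ≤ 6)
  B vs A: [5 vs 7, 5 vs 5, 2 vs 2] → B does not strictly dominate A (column X: 5 ≤ 7)
  B vs C: [5 vs 3, 5 vs 6, 2 vs 7] → B does not strictly dominate C (column Y: 5 ≤ 6)
  C vs A: [3 vs 7, 6 vs 5, 7 vs 2] → C does not strictly dominate A (column X: 3 ≤ 7)
  C vs B: [3 vs 5, 6 vs 5, 7 vs 2] → C does not strictly dominate B (column X: 3 ≤ 5)
No single strategy strictly dominates all others → no strictly dominant strategy.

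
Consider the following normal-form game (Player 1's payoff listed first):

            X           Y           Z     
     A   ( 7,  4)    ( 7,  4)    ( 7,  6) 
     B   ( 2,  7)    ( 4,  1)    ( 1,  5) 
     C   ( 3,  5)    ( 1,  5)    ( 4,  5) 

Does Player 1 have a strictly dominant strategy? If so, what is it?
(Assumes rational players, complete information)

Yes, Player 1's strictly dominant strategy is A

Work:
A strategy strictly dominates another if it gives a strictly higher payoff against every opponent action. Compare each pair of P1's strategies column-by-column:
  A vs B: [7 vs 2, 7 vs 4, 7 vs 1] → A strictly dominates B
  A vs C: [7 vs 3, 7 vs 1, 7 vs 4] → A strictly dominates C
  B vs A: [2 vs 7, 4 vs 7, 1 vs 7] → B does not strictly dominate A (column X: 2 ≤ 7)
  B vs C: [2 vs 3, 4 vs 1, 1 vs 4] → B does not strictly dominate C (column X: 2 ≤ 3)
  C vs A: [3 vs 7, 1 vs 7, 4 vs 7] → C does not strictly dominate A (column X: 3 ≤ 7)
  C vs B: [3 vs 2, 1 vs 4, 4 vs 1] → C does not strictly dominate B (column Y: 1 ≤ 4)
A strictly dominates every other strategy → strictly dominant.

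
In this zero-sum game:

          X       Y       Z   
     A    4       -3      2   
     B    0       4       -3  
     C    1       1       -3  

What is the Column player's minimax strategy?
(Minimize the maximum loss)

Column should play Z, value = 2

Work:
Column player minimizes Row's maximum payoff:
Column X: max payoff to Row = 4
Column Y: max payoff to Row = 4
Column Z: max payoff to Row = 2
Minimum is 2, achieved by column Z.
Minimax strategy: Z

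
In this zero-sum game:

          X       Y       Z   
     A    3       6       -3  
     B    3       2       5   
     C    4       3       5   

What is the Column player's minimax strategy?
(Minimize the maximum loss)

Column should play X, value = 4

Work:
Column player minimizes Row's maximum payoff:
Column X: max payoff to Row = 4
Column Y: max payoff to Row = 6
Column Z: max payoff to Row = 5
Minimum is 4, achieved by column X.
Minimax strategy: X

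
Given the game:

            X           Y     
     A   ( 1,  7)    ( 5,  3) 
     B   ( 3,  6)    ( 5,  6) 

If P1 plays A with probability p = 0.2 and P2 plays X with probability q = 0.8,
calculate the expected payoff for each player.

E[P1] = 3.08, E[P2] = 6.04

Work:
E[P1] = p·q·π₁(A,X) + p·(1-q)·π₁(A,Y) + (1-p)·q·π₁(B,X) + (1-p)·(1-q)·π₁(B,Y)
= 0.2·0.8·1 + 0.2·0.2·5 + 0.8·0.8·3 + 0.8·0.2·5
= 3.08

E[P2] = 6.04 (similar calculation)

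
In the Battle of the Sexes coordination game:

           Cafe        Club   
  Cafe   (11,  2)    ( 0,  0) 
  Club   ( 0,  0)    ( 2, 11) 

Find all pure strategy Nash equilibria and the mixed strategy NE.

Pure NE: (Cafe, Cafe) and (Club, Club); Mixed NE: p = 0.8462, q = 0.1538

Work:
Check pure NE:
(Cafe, Cafe): (11, 2) - no unilateral deviation beneficial
(Club, Club): (2, 11) - no unilateral deviation beneficial
Mixed NE: P1 plays Cafe with p = 0.8462, P2 plays Cafe with q = 0.1538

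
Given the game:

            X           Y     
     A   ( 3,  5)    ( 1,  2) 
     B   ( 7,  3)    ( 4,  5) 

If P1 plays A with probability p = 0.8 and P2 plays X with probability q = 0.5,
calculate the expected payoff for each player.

E[P1] = 2.7, E[P2] = 3.6

Work:
E[P1] = p·q·π₁(A,X) + p·(1-q)·π₁(A,Y) + (1-p)·q·π₁(B,X) + (1-p)·(1-q)·π₁(B,Y)
= 0.8·0.5·3 + 0.8·0.5·1 + 0.2·0.5·7 + 0.2·0.5·4
= 2.7

E[P2] = 3.6 (similar calculation)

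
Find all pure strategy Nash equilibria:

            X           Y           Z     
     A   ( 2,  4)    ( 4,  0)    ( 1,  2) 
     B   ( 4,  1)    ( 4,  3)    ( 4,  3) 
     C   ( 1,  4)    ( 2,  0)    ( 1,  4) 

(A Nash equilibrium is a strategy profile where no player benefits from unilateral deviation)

Nash equilibrium: (B, Y), (B, Z)

Work:
Best responses:
  P1 vs X: payoffs [2, 4, 1] → best response B (payoff 4)
  P1 vs Y: payoffs [4, 4, 2] → best response A/B (payoff 4)
  P1 vs Z: payoffs [1, 4, 1] → best response B (payoff 4)
  P2 vs A: payoffs [4, 0, 2] → best response X (payoff 4)
  P2 vs B: payoffs [1, 3, 3] → best response Y/Z (payoff 3)
  P2 vs C: payoffs [4, 0, 4] → best response X/Z (payoff 4)
Mutual best responses: (B,Y), (B,Z) → Nash equilibria.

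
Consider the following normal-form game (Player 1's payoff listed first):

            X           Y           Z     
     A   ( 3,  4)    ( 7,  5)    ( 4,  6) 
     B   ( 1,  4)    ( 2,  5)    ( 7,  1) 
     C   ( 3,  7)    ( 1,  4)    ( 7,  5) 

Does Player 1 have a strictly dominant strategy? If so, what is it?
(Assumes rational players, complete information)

No strictly dominant strategy exists for Player 1

Work:
A strategy strictly dominates another if it gives a strictly higher payoff against every opponent action. Compare each pair of P1's strategies column-by-column:
  A vs B: [3 vs 1, 7 vs 2, 4 vs 7] → A does not strictly dominate B (column Z: 4 ≤ 7)
  A vs C: [3 vs 3, 7 vs 1, 4 vs 7] → A does not strictly dominate C (column X: 3 ≤ 3)
  B vs A: [1 vs 3, 2 vs 7, 7 vs 4] → B does not strictly dominate A (column X: 1 ≤ 3)
  B vs C: [1 vs 3, 2 vs 1, 7 vs 7] → B does not strictly dominate C (column X: 1 ≤ 3)
  C vs A: [3 vs 3, 1 vs 7, 7 vs 4] → C does not strictly dominate A (column X: 3 ≤ 3)
  C vs B: [3 vs 1, 1 vs 2, 7 vs 7] → C does not strictly dominate B (column Y: 1 ≤ 2)
No single strategy strictly dominates all others → no strictly dominant strategy.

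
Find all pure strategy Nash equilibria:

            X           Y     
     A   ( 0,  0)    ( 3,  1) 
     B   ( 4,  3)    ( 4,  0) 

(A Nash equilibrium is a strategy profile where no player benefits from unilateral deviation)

Nash equilibrium: (B, X)

Work:
Best responses:
  P1 vs X: payoffs [0, 4] → best response B (payoff 4)
  P1 vs Y: payoffs [3, 4] → best response B (payoff 4)
  P2 vs A: payoffs [0, 1] → best response Y (payoff 1)
  P2 vs B: payoffs [3, 0] → best response X (payoff 3)
Mutual best responses: (B,X) → Nash equilibria.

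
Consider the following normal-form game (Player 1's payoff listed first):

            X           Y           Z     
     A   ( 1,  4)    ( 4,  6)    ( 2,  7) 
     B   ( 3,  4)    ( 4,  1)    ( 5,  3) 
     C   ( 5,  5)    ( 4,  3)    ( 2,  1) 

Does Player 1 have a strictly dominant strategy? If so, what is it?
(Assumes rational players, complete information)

No strictly dominant strategy exists for Player 1

Work:
A strategy strictly dominates another if it gives a strictly higher payoff against every opponent action. Compare each pair of P1's strategies column-by-column:
  A vs B: [1 vs 3, 4 vs 4, 2 vs 5] → A does not strictly dominate B (column X: 1 ≤ 3)
  A vs C: [1 vs 5, 4 vs 4, 2 vs 2] → A does not strictly dominate C (column X: 1 ≤ 5)
  B vs A: [3 vs 1, 4 vs 4, 5 vs 2] → B does not strictly dominate A (column Y: 4 ≤ 4)
  B vs C: [3 vs 5, 4 vs 4, 5 vs 2] → B does not strictly dominate C (column X: 3 ≤ 5)
  C vs A: [5 vs 1, 4 vs 4, 2 vs 2] → C does not strictly dominate A (column Y: 4 ≤ 4)
  C vs B: [5 vs 3, 4 vs 4, 2 vs 5] → C does not strictly dominate B (column Y: 4 ≤ 4)
No single strategy strictly dominates all others → no strictly dominant strategy.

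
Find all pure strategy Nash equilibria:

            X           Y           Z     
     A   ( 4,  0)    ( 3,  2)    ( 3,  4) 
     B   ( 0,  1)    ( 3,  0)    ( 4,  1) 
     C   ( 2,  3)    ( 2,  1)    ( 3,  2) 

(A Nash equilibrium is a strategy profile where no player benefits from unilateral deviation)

Nash equilibrium: (B, Z)

Work:
Best responses:
  P1 vs X: payoffs [4, 0, 2] → best response A (payoff 4)
  P1 vs Y: payoffs [3, 3, 2] → best response A/B (payoff 3)
  P1 vs Z: payoffs [3, 4, 3] → best response B (payoff 4)
  P2 vs A: payoffs [0, 2, 4] → best response Z (payoff 4)
  P2 vs B: payoffs [1, 0, 1] → best response X/Z (payoff 1)
  P2 vs C: payoffs [3, 1, 2] → best response X (payoff 3)
Mutual best responses: (B,Z) → Nash equilibria.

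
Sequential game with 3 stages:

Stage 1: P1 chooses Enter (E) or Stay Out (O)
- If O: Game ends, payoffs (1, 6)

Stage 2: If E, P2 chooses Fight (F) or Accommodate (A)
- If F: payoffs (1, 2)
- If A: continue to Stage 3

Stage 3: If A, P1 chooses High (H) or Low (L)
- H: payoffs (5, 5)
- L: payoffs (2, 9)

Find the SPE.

SPE: (E, A, H); Outcome (5, 5)

Work:
Stage 3: P1 chooses H (5 vs 2)
Stage 2: P2: F->2, A->5 (anticipating H). Choose A
Stage 1: P1: O->1, E->5 (anticipating A, H). Choose E
SPE path: E -> A -> H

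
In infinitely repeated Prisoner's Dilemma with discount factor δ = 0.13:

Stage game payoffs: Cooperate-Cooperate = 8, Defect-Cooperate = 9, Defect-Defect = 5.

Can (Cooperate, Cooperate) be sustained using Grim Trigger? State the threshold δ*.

δ* = 0.25; since δ = 0.13 < 0.25, cooperation cannot be sustained

Work:
For Grim Trigger:
Cooperate forever: 8/(1-δ)
Defect then punished: 9 + 5·δ/(1-δ)
Need: 8/(1-δ) ≥ 9 + 5·δ/(1-δ)
Solving: δ ≥ (T-R)/(T-P) = (9-8)/(9-5) = 0.25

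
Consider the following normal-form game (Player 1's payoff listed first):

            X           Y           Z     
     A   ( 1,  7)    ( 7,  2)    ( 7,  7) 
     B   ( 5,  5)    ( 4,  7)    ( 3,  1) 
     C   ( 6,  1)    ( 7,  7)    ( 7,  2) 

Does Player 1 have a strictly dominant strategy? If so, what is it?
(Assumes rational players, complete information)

No strictly dominant strategy exists for Player 1

Work:
A strategy strictly dominates another if it gives a strictly higher payoff against every opponent action. Compare each pair of P1's strategies column-by-column:
  A vs B: [1 vs 5, 7 vs 4, 7 vs 3] → A does not strictly dominate B (column X: 1 ≤ 5)
  A vs C: [1 vs 6, 7 vs 7, 7 vs 7] → A does not strictly dominate C (column X: 1 ≤ 6)
  B vs A: [5 vs 1, 4 vs 7, 3 vs 7] → B does not strictly dominate A (column Y: 4 ≤ 7)
  B vs C: [5 vs 6, 4 vs 7, 3 vs 7] → B does not strictly dominate C (column X: 5 ≤ 6)
  C vs A: [6 vs 1, 7 vs 7, 7 vs 7] → C does not strictly dominate A (column Y: 7 ≤ 7)
  C vs B: [6 vs 5, 7 vs 4, 7 vs 3] → C strictly dominates B
No single strategy strictly dominates all others → no strictly dominant strategy.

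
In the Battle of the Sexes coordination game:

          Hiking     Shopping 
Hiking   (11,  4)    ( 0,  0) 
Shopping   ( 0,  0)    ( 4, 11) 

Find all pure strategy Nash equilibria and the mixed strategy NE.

Pure NE: (Hiking, Hiking) and (Shopping, Shopping); Mixed NE: p = 0.7333, q = 0.2667

Work:
Check pure NE:
(Hiking, Hiking): (11, 4) - no unilateral deviation beneficial
(Shopping, Shopping): (4, 11) - no unilateral deviation beneficial
Mixed NE: P1 plays Hiking with p = 0.7333, P2 plays Hiking with q = 0.2667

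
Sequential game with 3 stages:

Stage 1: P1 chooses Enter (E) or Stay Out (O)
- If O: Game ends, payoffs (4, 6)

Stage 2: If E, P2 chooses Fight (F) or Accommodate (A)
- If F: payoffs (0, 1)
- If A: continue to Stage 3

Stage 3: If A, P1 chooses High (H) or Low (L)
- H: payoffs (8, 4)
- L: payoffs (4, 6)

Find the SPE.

SPE: (E, A, H); Outcome (8, 4)

Work:
Stage 3: P1 chooses H (8 vs 4)
Stage 2: P2: F->1, A->4 (anticipating H). Choose A
Stage 1: P1: O->4, E->8 (anticipating A, H). Choose E
SPE path: E -> A -> H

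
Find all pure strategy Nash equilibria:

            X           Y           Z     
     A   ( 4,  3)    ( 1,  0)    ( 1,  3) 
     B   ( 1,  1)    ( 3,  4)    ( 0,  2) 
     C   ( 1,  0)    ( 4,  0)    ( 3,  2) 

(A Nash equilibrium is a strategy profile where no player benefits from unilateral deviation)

Nash equilibrium: (A, X), (C, Z)

Work:
Best responses:
  P1 vs X: payoffs [4, 1, 1] → best response A (payoff 4)
  P1 vs Y: payoffs [1, 3, 4] → best response C (payoff 4)
  P1 vs Z: payoffs [1, 0, 3] → best response C (payoff 3)
  P2 vs A: payoffs [3, 0, 3] → best response X/Z (payoff 3)
  P2 vs B: payoffs [1, 4, 2] → best response Y (payoff 4)
  P2 vs C: payoffs [0, 0, 2] → best response Z (payoff 2)
Mutual best responses: (A,X), (C,Z) → Nash equilibria.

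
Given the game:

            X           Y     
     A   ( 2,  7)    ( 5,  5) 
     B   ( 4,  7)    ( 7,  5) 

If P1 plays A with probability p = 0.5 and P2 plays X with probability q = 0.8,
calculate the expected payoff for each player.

E[P1] = 3.6, E[P2] = 6.6

Work:
E[P1] = p·q·π₁(A,X) + p·(1-q)·π₁(A,Y) + (1-p)·q·π₁(B,X) + (1-p)·(1-q)·π₁(B,Y)
= 0.5·0.8·2 + 0.5·0.2·5 + 0.5·0.8·4 + 0.5·0.2·7
= 3.6

E[P2] = 6.6 (similar calculation)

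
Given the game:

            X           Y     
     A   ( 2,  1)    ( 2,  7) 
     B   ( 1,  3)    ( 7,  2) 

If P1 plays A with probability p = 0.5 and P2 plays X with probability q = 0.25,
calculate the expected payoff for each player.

E[P1] = 3.75, E[P2] = 3.875

Work:
E[P1] = p·q·π₁(A,X) + p·(1-q)·π₁(A,Y) + (1-p)·q·π₁(B,X) + (1-p)·(1-q)·π₁(B,Y)
= 0.5·0.25·2 + 0.5·0.75·2 + 0.5·0.25·1 + 0.5·0.75·7
= 3.75

E[P2] = 3.875 (similar calculation)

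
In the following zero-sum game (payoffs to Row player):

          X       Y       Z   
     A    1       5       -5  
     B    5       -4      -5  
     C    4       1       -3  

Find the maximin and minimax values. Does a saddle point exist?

Maximin = -3, Minimax = -3, Saddle: True

Work:
Row minimums: [-5, -5, -3] → maximin = -3
Column maximums: [5, 5, -3] → minimax = -3
Saddle point exists! Game value = -3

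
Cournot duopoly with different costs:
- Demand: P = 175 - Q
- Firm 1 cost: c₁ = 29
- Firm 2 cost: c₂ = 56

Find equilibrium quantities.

q₁* = 57.67, q₂* = 30.67

Work:
Reaction: q₁ = (175 - 29 - q₂)/2
Reaction: q₂ = (175 - 56 - q₁)/2
Solve simultaneously:
q₁* = (175 - 2×29 + 56)/3 = 57.67
q₂* = (175 - 2×56 + 29)/3 = 30.67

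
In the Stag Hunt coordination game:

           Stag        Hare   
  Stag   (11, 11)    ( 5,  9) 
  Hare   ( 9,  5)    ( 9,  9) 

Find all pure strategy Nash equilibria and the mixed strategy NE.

Pure NE: (Stag, Stag) and (Hare, Hare); Mixed NE: p = 0.6667, q = 0.6667

Work:
Check pure NE:
(Stag, Stag): (11, 11) - no unilateral deviation beneficial
(Hare, Hare): (9, 9) - no unilateral deviation beneficial
Mixed NE: P1 plays Stag with p = 0.6667, P2 plays Stag with q = 0.6667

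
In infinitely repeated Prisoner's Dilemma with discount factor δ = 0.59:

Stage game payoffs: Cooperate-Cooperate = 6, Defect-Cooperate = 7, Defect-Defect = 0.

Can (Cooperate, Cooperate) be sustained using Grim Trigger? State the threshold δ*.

δ* = 0.1429; since δ = 0.59 ≥ 0.1429, cooperation can be sustained

Work:
For Grim Trigger:
Cooperate forever: 6/(1-δ)
Defect then punished: 7 + 0·δ/(1-δ)
Need: 6/(1-δ) ≥ 7 + 0·δ/(1-δ)
Solving: δ ≥ (T-R)/(T-P) = (7-6)/(7-0) = 0.1429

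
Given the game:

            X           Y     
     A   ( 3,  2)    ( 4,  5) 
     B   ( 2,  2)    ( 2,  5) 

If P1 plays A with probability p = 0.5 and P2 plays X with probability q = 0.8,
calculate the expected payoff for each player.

E[P1] = 2.6, E[P2] = 2.6

Work:
E[P1] = p·q·π₁(A,X) + p·(1-q)·π₁(A,Y) + (1-p)·q·π₁(B,X) + (1-p)·(1-q)·π₁(B,Y)
= 0.5·0.8·3 + 0.5·0.2·4 + 0.5·0.8·2 + 0.5·0.2·2
= 2.6

E[P2] = 2.6 (similar calculation)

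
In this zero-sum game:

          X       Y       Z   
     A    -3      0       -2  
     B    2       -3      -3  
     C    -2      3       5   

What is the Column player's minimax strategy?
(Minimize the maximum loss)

Column should play X, value = 2

Work:
Column player minimizes Row's maximum payoff:
Column X: max payoff to Row = 2
Column Y: max payoff to Row = 3
Column Z: max payoff to Row = 5
Minimum is 2, achieved by column X.
Minimax strategy: X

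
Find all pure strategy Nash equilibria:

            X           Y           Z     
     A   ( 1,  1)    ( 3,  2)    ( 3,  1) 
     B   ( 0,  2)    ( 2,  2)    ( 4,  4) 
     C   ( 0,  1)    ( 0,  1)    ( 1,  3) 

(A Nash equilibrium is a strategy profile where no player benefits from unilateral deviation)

Nash equilibrium: (A, Y), (B, Z)

Work:
Best responses:
  P1 vs X: payoffs [1, 0, 0] → best response A (payoff 1)
  P1 vs Y: payoffs [3, 2, 0] → best response A (payoff 3)
  P1 vs Z: payoffs [3, 4, 1] → best response B (payoff 4)
  P2 vs A: payoffs [1, 2, 1] → best response Y (payoff 2)
  P2 vs B: payoffs [2, 2, 4] → best response Z (payoff 4)
  P2 vs C: payoffs [1, 1, 3] → best response Z (payoff 3)
Mutual best responses: (A,Y), (B,Z) → Nash equilibria.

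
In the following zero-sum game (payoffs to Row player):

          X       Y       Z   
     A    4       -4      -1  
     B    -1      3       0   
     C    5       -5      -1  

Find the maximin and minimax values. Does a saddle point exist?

Maximin = -1, Minimax = 0, Saddle: False

Work:
Row minimums: [-4, -1, -5] → maximin = -1
Column maximums: [5, 3, 0] → minimax = 0
No saddle point (maximin ≠ minimax). Mixed strategy needed.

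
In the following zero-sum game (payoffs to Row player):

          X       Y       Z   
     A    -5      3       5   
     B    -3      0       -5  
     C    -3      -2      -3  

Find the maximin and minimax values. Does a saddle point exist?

Maximin = -3, Minimax = -3, Saddle: True

Work:
Row minimums: [-5, -5, -3] → maximin = -3
Column maximums: [-3, 3, 5] → minimax = -3
Saddle point exists! Game value = -3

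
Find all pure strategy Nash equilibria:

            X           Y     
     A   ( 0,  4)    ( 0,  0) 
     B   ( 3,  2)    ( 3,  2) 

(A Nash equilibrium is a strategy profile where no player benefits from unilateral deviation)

Nash equilibrium: (B, X), (B, Y)

Work:
Best responses:
  P1 vs X: payoffs [0, 3] → best response B (payoff 3)
  P1 vs Y: payoffs [0, 3] → best response B (payoff 3)
  P2 vs A: payoffs [4, 0] → best response X (payoff 4)
  P2 vs B: payoffs [2, 2] → best response X/Y (payoff 2)
Mutual best responses: (B,X), (B,Y) → Nash equilibria.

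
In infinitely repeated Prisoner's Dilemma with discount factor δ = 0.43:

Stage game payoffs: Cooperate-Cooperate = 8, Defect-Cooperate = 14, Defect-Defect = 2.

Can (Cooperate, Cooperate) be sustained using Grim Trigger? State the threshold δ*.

δ* = 0.5; since δ = 0.43 < 0.5, cooperation cannot be sustained

Work:
For Grim Trigger:
Cooperate forever: 8/(1-δ)
Defect then punished: 14 + 2·δ/(1-δ)
Need: 8/(1-δ) ≥ 14 + 2·δ/(1-δ)
Solving: δ ≥ (T-R)/(T-P) = (14-8)/(14-2) = 0.5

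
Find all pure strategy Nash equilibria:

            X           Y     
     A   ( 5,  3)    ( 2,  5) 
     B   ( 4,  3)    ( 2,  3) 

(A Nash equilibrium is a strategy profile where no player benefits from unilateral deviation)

Nash equilibrium: (A, Y), (B, Y)

Work:
Best responses:
  P1 vs X: payoffs [5, 4] → best response A (payoff 5)
  P1 vs Y: payoffs [2, 2] → best response A/B (payoff 2)
  P2 vs A: payoffs [3, 5] → best response Y (payoff 5)
  P2 vs B: payoffs [3, 3] → best response X/Y (payoff 3)
Mutual best responses: (A,Y), (B,Y) → Nash equilibria.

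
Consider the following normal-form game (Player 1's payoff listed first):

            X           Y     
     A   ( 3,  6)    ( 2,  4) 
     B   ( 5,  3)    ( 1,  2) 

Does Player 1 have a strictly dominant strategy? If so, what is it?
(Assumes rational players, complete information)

No strictly dominant strategy exists for Player 1

Work:
A strategy strictly dominates another if it gives a strictly higher payoff against every opponent action. Compare each pair of P1's strategies column-by-column:
  A vs B: [3 vs 5, 2 vs 1] → A does not strictly dominate B (column X: 3 ≤ 5)
  B vs A: [5 vs 3, 1 vs 2] → B does not strictly dominate A (column Y: 1 ≤ 2)
No single strategy strictly dominates all others → no strictly dominant strategy.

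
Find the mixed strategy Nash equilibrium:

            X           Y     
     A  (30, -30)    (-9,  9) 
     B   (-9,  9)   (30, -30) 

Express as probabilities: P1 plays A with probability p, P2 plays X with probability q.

p = 0.5, q = 0.5

Work:
Find probabilities that make opponent indifferent:
P2 chooses q to make P1 indifferent between A and B
P1 chooses p to make P2 indifferent between X and Y
Mixed NE: P1 plays (A: 0.5, B: 0.5), P2 plays (X: 0.5, Y: 0.5)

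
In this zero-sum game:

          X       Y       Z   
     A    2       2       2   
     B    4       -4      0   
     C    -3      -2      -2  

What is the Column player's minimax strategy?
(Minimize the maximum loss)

Column should play Y or Z (all achieve the minimum), value = 2

Work:
Column player minimizes Row's maximum payoff:
Column X: max payoff to Row = 4
Column Y: max payoff to Row = 2
Column Z: max payoff to Row = 2
Minimum is 2, achieved by columns Y, Z (tied).
Each of Y or Z is a minimax strategy.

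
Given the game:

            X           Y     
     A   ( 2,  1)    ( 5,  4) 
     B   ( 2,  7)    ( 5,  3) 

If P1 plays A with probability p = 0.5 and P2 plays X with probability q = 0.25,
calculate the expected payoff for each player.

E[P1] = 4.25, E[P2] = 3.625

Work:
E[P1] = p·q·π₁(A,X) + p·(1-q)·π₁(A,Y) + (1-p)·q·π₁(B,X) + (1-p)·(1-q)·π₁(B,Y)
= 0.5·0.25·2 + 0.5·0.75·5 + 0.5·0.25·2 + 0.5·0.75·5
= 4.25

E[P2] = 3.625 (similar calculation)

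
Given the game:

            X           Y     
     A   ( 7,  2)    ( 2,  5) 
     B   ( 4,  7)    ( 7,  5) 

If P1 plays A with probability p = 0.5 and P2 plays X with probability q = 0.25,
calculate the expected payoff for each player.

E[P1] = 4.75, E[P2] = 4.875

Work:
E[P1] = p·q·π₁(A,X) + p·(1-q)·π₁(A,Y) + (1-p)·q·π₁(B,X) + (1-p)·(1-q)·π₁(B,Y)
= 0.5·0.25·7 + 0.5·0.75·2 + 0.5·0.25·4 + 0.5·0.75·7
= 4.75

E[P2] = 4.875 (similar calculation)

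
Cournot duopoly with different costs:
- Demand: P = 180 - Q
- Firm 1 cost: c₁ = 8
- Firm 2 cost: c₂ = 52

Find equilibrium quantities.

q₁* = 72.0, q₂* = 28.0

Work:
Reaction: q₁ = (180 - 8 - q₂)/2
Reaction: q₂ = (180 - 52 - q₁)/2
Solve simultaneously:
q₁* = (180 - 2×8 + 52)/3 = 72.0
q₂* = (180 - 2×52 + 8)/3 = 28.0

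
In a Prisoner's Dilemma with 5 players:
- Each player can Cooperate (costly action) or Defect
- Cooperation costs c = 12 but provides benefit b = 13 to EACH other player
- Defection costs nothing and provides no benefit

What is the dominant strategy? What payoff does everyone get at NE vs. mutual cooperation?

Dominant: Defect; NE payoff = 0; Coop payoff = 40

Work:
Defect dominates (saves cost c = 12, benefit to others is external)
NE: All defect → everyone gets 0
If all cooperate: each receives (4)×13 - 12 = 40
Social dilemma: 40 > 0 but NE gives 0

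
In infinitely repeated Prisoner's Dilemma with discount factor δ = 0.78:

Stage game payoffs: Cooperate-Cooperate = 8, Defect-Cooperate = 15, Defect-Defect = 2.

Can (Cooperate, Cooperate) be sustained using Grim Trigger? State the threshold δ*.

δ* = 0.5385; since δ = 0.78 ≥ 0.5385, cooperation can be sustained

Work:
For Grim Trigger:
Cooperate forever: 8/(1-δ)
Defect then punished: 15 + 2·δ/(1-δ)
Need: 8/(1-δ) ≥ 15 + 2·δ/(1-δ)
Solving: δ ≥ (T-R)/(T-P) = (15-8)/(15-2) = 0.5385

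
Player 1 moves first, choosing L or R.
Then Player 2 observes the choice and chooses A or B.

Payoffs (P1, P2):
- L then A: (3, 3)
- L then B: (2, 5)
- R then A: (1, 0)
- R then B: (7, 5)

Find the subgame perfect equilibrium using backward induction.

P1 plays R, P2 plays B after L and B after R; Payoff (7, 5)

Work:
Backward induction:
After L: P2 chooses B → P1 gets 2
After R: P2 chooses B → P1 gets 7
P1 chooses R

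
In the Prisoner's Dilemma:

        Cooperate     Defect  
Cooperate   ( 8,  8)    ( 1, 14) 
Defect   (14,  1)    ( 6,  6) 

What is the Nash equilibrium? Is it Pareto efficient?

(Defect, Defect) is NE; not Pareto efficient

Work:
Defect dominates Cooperate for both players:
If P2 cooperates: Defect (14) > Cooperate (8)
If P2 defects: Defect (6) > Cooperate (1)
NE: (Defect, Defect) with payoff (6, 6)
But (Cooperate, Cooperate) = (8, 8) Pareto dominates (6, 6)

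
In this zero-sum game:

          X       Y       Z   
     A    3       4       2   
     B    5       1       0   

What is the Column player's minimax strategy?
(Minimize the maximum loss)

Column should play Z, value = 2

Work:
Column player minimizes Row's maximum payoff:
Column X: max payoff to Row = 5
Column Y: max payoff to Row = 4
Column Z: max payoff to Row = 2
Minimum is 2, achieved by column Z.
Minimax strategy: Z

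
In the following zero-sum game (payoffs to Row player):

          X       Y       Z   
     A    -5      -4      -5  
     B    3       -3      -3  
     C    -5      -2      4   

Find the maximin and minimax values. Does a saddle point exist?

Maximin = -3, Minimax = -2, Saddle: False

Work:
Row minimums: [-5, -3, -5] → maximin = -3
Column maximums: [3, -2, 4] → minimax = -2
No saddle point (maximin ≠ minimax). Mixed strategy needed.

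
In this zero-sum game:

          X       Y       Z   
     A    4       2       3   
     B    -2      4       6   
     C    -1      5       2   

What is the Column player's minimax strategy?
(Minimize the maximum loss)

Column should play X, value = 4

Work:
Column player minimizes Row's maximum payoff:
Column X: max payoff to Row = 4
Column Y: max payoff to Row = 5
Column Z: max payoff to Row = 6
Minimum is 4, achieved by column X.
Minimax strategy: X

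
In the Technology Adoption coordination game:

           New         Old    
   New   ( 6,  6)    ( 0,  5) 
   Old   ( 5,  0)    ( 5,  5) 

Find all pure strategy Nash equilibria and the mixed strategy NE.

Pure NE: (New, New) and (Old, Old); Mixed NE: p = 0.8333, q = 0.8333

Work:
Check pure NE:
(New, New): (6, 6) - no unilateral deviation beneficial
(Old, Old): (5, 5) - no unilateral deviation beneficial
Mixed NE: P1 plays New with p = 0.8333, P2 plays New with q = 0.8333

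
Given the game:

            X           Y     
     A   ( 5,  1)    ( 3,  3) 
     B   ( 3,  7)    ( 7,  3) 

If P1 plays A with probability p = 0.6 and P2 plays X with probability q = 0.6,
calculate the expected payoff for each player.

E[P1] = 4.36, E[P2] = 3.24

Work:
E[P1] = p·q·π₁(A,X) + p·(1-q)·π₁(A,Y) + (1-p)·q·π₁(B,X) + (1-p)·(1-q)·π₁(B,Y)
= 0.6·0.6·5 + 0.6·0.4·3 + 0.4·0.6·3 + 0.4·0.4·7
= 4.36

E[P2] = 3.24 (similar calculation)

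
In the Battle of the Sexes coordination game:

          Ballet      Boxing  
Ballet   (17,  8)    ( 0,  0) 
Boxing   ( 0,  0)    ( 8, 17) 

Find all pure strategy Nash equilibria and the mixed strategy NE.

Pure NE: (Ballet, Ballet) and (Boxing, Boxing); Mixed NE: p = 0.68, q = 0.32

Work:
Check pure NE:
(Ballet, Ballet): (17, 8) - no unilateral deviation beneficial
(Boxing, Boxing): (8, 17) - no unilateral deviation beneficial
Mixed NE: P1 plays Ballet with p = 0.68, P2 plays Ballet with q = 0.32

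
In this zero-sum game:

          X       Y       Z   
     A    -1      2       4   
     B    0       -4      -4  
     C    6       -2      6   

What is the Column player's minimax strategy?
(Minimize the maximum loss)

Column should play Y, value = 2

Work:
Column player minimizes Row's maximum payoff:
Column X: max payoff to Row = 6
Column Y: max payoff to Row = 2
Column Z: max payoff to Row = 6
Minimum is 2, achieved by column Y.
Minimax strategy: Y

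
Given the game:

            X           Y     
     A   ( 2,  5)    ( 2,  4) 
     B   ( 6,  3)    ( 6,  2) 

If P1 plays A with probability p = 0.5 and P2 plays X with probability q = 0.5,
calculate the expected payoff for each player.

E[P1] = 4.0, E[P2] = 3.5

Work:
E[P1] = p·q·π₁(A,X) + p·(1-q)·π₁(A,Y) + (1-p)·q·π₁(B,X) + (1-p)·(1-q)·π₁(B,Y)
= 0.5·0.5·2 + 0.5·0.5·2 + 0.5·0.5·6 + 0.5·0.5·6
= 4.0

E[P2] = 3.5 (similar calculation)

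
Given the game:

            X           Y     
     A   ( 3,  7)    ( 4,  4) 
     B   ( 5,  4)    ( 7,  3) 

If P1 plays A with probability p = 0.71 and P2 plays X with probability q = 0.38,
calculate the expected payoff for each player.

E[P1] = 4.3798, E[P2] = 4.6296

Work:
E[P1] = p·q·π₁(A,X) + p·(1-q)·π₁(A,Y) + (1-p)·q·π₁(B,X) + (1-p)·(1-q)·π₁(B,Y)
= 0.71·0.38·3 + 0.71·0.62·4 + 0.29·0.38·5 + 0.29·0.62·7
= 4.3798

E[P2] = 4.6296 (similar calculation)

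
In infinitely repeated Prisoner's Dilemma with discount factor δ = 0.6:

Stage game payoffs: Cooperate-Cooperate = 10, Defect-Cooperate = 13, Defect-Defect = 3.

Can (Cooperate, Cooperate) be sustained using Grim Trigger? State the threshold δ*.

δ* = 0.3; since δ = 0.6 ≥ 0.3, cooperation can be sustained

Work:
For Grim Trigger:
Cooperate forever: 10/(1-δ)
Defect then punished: 13 + 3·δ/(1-δ)
Need: 10/(1-δ) ≥ 13 + 3·δ/(1-δ)
Solving: δ ≥ (T-R)/(T-P) = (13-10)/(13-3) = 0.3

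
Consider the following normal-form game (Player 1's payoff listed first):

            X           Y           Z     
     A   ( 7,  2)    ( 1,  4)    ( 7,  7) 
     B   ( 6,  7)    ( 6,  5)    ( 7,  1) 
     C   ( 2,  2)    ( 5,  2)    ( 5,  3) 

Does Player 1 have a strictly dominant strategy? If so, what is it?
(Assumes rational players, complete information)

No strictly dominant strategy exists for Player 1

Work:
A strategy strictly dominates another if it gives a strictly higher payoff against every opponent action. Compare each pair of P1's strategies column-by-column:
  A vs B: [7 vs 6, 1 vs 6, 7 vs 7] → A does not strictly dominate B (column Y: 1 ≤ 6)
  A vs C: [7 vs 2, 1 vs 5, 7 vs 5] → A does not strictly dominate C (column Y: 1 ≤ 5)
  B vs A: [6 vs 7, 6 vs 1, 7 vs 7] → B does not strictly dominate A (column X: 6 ≤ 7)
  B vs C: [6 vs 2, 6 vs 5, 7 vs 5] → B strictly dominates C
  C vs A: [2 vs 7, 5 vs 1, 5 vs 7] → C does not strictly dominate A (column X: 2 ≤ 7)
  C vs B: [2 vs 6, 5 vs 6, 5 vs 7] → C does not strictly dominate B (column X: 2 ≤ 6)
No single strategy strictly dominates all others → no strictly dominant strategy.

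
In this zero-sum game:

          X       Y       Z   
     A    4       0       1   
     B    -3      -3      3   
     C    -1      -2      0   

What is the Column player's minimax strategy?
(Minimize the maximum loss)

Column should play Y, value = 0

Work:
Column player minimizes Row's maximum payoff:
Column X: max payoff to Row = 4
Column Y: max payoff to Row = 0
Column Z: max payoff to Row = 3
Minimum is 0, achieved by column Y.
Minimax strategy: Y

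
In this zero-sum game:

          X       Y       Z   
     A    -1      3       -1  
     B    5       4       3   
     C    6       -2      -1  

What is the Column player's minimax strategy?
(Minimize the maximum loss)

Column should play Z, value = 3

Work:
Column player minimizes Row's maximum payoff:
Column X: max payoff to Row = 6
Column Y: max payoff to Row = 4
Column Z: max payoff to Row = 3
Minimum is 3, achieved by column Z.
Minimax strategy: Z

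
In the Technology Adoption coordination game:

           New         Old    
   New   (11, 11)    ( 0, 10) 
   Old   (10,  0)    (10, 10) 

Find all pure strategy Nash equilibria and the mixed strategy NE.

Pure NE: (New, New) and (Old, Old); Mixed NE: p = 0.9091, q = 0.9091

Work:
Check pure NE:
(New, New): (11, 11) - no unilateral deviation beneficial
(Old, Old): (10, 10) - no unilateral deviation beneficial
Mixed NE: P1 plays New with p = 0.9091, P2 plays New with q = 0.9091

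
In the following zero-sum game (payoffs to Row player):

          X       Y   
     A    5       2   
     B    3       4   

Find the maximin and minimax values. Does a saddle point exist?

Maximin = 3, Minimax = 4, Saddle: False

Work:
Row minimums: [2, 3] → maximin = 3
Column maximums: [5, 4] → minimax = 4
No saddle point (maximin ≠ minimax). Mixed strategy needed.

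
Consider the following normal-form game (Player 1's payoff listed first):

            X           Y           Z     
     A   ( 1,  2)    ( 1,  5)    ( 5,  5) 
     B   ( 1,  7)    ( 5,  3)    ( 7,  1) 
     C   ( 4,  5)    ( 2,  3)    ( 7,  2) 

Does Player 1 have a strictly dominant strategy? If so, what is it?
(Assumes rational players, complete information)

No strictly dominant strategy exists for Player 1

Work:
A strategy strictly dominates another if it gives a strictly higher payoff against every opponent action. Compare each pair of P1's strategies column-by-column:
  A vs B: [1 vs 1, 1 vs 5, 5 vs 7] → A does not strictly dominate B (column X: 1 ≤ 1)
  A vs C: [1 vs 4, 1 vs 2, 5 vs 7] → A does not strictly dominate C (column X: 1 ≤ 4)
  B vs A: [1 vs 1, 5 vs 1, 7 vs 5] → B does not strictly dominate A (column X: 1 ≤ 1)
  B vs C: [1 vs 4, 5 vs 2, 7 vs 7] → B does not strictly dominate C (column X: 1 ≤ 4)
  C vs A: [4 vs 1, 2 vs 1, 7 vs 5] → C strictly dominates A
  C vs B: [4 vs 1, 2 vs 5, 7 vs 7] → C does not strictly dominate B (column Y: 2 ≤ 5)
No single strategy strictly dominates all others → no strictly dominant strategy.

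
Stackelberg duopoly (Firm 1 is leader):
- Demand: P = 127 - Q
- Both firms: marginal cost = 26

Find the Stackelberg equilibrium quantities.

q₁* (leader) = 50.5, q₂* (follower) = 25.25

Work:
Follower's reaction: q₂ = (a - c - q₁)/2
Leader substitutes: π₁ = q₁·(a - q₁ - (a-c-q₁)/2 - c)
FOC: q₁* = (127 - 26)/2 = 50.50
Then: q₂* = (127 - 26 - 50.5)/2 = 25.25
Leader has first-mover advantage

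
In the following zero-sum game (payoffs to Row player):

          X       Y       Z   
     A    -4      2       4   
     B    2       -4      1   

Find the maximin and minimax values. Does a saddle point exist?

Maximin = -4, Minimax = 2, Saddle: False

Work:
Row minimums: [-4, -4] → maximin = -4
Column maximums: [2, 2, 4] → minimax = 2
No saddle point (maximin ≠ minimax). Mixed strategy needed.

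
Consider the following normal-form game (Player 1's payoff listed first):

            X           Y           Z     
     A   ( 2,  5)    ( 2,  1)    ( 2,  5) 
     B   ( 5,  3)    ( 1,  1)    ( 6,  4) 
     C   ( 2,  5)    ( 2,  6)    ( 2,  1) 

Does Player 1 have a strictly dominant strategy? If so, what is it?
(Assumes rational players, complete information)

No strictly dominant strategy exists for Player 1

Work:
A strategy strictly dominates another if it gives a strictly higher payoff against every opponent action. Compare each pair of P1's strategies column-by-column:
  A vs B: [2 vs 5, 2 vs 1, 2 vs 6] → A does not strictly dominate B (column X: 2 ≤ 5)
  A vs C: [2 vs 2, 2 vs 2, 2 vs 2] → A does not strictly dominate C (column X: 2 ≤ 2)
  B vs A: [5 vs 2, 1 vs 2, 6 vs 2] → B does not strictly dominate A (column Y: 1 ≤ 2)
  B vs C: [5 vs 2, 1 vs 2, 6 vs 2] → B does not strictly dominate C (column Y: 1 ≤ 2)
  C vs A: [2 vs 2, 2 vs 2, 2 vs 2] → C does not strictly dominate A (column X: 2 ≤ 2)
  C vs B: [2 vs 5, 2 vs 1, 2 vs 6] → C does not strictly dominate B (column X: 2 ≤ 5)
No single strategy strictly dominates all others → no strictly dominant strategy.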